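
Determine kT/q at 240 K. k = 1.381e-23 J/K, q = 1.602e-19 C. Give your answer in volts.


Step 1: kT = 1.381e-23 * 240 = 3.3144e-21 J
Step 2: Vt = kT/q = 3.3144e-21 / 1.602e-19
Step 3: Vt = 0.02069 V

0.02069


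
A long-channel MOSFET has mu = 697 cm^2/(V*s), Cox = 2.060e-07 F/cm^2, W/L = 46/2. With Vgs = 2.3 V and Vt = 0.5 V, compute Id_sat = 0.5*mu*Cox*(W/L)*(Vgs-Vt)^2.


Step 1: Overdrive voltage Vov = Vgs - Vt = 2.3 - 0.5 = 1.8 V
Step 2: W/L = 46/2 = 23
Step 3: Id = 0.5 * 697 * 2.060e-07 * 23 * 1.8^2
Step 4: Id = 5.35e-03 A

5.35e-03


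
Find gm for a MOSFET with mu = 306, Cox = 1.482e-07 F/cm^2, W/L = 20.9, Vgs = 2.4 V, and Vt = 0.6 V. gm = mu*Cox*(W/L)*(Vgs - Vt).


Step 1: Vov = Vgs - Vt = 2.4 - 0.6 = 1.8 V
Step 2: gm = mu * Cox * (W/L) * Vov
Step 3: gm = 306 * 1.482e-07 * 20.9 * 1.8 = 1.71e-03 S

1.71e-03


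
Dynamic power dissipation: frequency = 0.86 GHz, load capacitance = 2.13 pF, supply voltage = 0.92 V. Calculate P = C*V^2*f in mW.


Step 1: V^2 = 0.92^2 = 0.8464 V^2
Step 2: P = C*V^2*f = 2.13e-12 F * 0.8464 * 0.86e9 Hz
Step 3: P = 1.55043552e-03 W
Step 4: P = 1.55 mW

1.55


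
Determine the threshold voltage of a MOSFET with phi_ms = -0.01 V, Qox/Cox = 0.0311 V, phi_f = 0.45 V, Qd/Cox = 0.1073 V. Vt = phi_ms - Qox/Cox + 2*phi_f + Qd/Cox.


Step 1: Vt = phi_ms - Qox/Cox + 2*phi_f + Qd/Cox
Step 2: Vt = -0.01 - 0.0311 + 2*0.45 + 0.1073
Step 3: Vt = -0.01 - 0.0311 + 0.9 + 0.1073
Step 4: Vt = 0.9662 V

0.9662


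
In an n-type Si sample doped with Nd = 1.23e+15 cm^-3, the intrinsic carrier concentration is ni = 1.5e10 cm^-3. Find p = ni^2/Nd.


Step 1: Since Nd >> ni, n ≈ Nd = 1.23e+15 cm^-3
Step 2: p = ni^2 / n = (1.5e10)^2 / 1.23e+15
Step 3: p = 2.25e20 / 1.23e+15 = 1.83e+05 cm^-3

1.83e+05


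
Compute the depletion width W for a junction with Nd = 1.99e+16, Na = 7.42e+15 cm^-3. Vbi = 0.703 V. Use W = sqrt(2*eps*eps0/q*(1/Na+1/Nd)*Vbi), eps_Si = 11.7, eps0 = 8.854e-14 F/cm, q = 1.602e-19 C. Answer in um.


Step 1: 1/Na + 1/Nd = 1/7.42e+15 + 1/1.99e+16 = 1.85022e-16
Step 2: 2*eps*eps0/q = 2*11.7*8.854e-14/1.602e-19 = 1.293281e+07
Step 3: W^2 = 1.293281e+07 * 1.85022e-16 * 0.703 = 1.68218e-09
Step 4: W = sqrt(1.68218e-09) = 4.101e-05 cm = 0.4101 um

0.4101


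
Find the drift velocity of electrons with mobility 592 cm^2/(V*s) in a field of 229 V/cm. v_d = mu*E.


Step 1: v_d = mu * E
Step 2: v_d = 592 * 229 = 135568
Step 3: v_d = 1.36e+05 cm/s

1.36e+05


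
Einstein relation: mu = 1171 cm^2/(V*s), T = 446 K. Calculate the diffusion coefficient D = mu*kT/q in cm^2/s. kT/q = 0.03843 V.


Step 1: D = mu * (kT/q)
Step 2: D = 1171 * 0.03843
Step 3: D = 45.0 cm^2/s

45.0


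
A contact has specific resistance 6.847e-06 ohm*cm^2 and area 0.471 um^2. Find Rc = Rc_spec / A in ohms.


Step 1: Convert area to cm^2: 0.471 um^2 = 4.7100e-09 cm^2
Step 2: Rc = Rc_spec / A = 6.847e-06 / 4.7100e-09
Step 3: Rc = 1.45e+03 ohms

1.45e+03


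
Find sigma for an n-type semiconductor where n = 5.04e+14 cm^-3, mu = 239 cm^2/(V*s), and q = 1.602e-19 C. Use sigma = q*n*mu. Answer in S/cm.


Step 1: sigma = q * n * mu
Step 2: sigma = 1.602e-19 * 5.04e+14 * 239
Step 3: sigma = 1.930e-02 S/cm

1.930e-02


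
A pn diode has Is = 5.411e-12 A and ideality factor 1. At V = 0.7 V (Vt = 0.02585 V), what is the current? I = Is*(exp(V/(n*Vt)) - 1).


Step 1: V/(n*Vt) = 0.7/(1*0.02585) = 27.0793
Step 2: exp(27.0793) = 5.7596e+11
Step 3: I = 5.411e-12 * (5.7596e+11 - 1) = 3.12e+00 A

3.12e+00


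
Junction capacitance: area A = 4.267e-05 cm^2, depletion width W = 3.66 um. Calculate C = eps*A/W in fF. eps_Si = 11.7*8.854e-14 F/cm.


Step 1: eps_Si = 11.7 * 8.854e-14 = 1.035918e-12 F/cm
Step 2: W in cm = 3.66 * 1e-4 = 3.66e-04 cm
Step 3: C = 1.035918e-12 * 4.267e-05 / 3.66e-04 = 1.207722e-13 F
Step 4: C = 120.77 fF

120.77


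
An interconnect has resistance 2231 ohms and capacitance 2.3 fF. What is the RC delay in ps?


Step 1: tau = R * C
Step 2: tau = 2231 * 2.3 fF = 2231 * 2.3e-15 F
Step 3: tau = 5.1313e-12 s = 5.1313 ps

5.1313


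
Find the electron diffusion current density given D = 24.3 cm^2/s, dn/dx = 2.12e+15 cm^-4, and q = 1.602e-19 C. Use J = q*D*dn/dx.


Step 1: J = q * D * (dn/dx)
Step 2: J = 1.602e-19 * 24.3 * 2.12e+15
Step 3: J = 8.25e-03 A/cm^2

8.25e-03


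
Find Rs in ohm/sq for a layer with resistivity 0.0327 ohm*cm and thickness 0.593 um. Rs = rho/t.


Step 1: Convert thickness to cm: t = 0.593 um = 5.9300e-05 cm
Step 2: Rs = rho / t = 0.0327 / 5.9300e-05
Step 3: Rs = 551.4 ohm/sq

551.4


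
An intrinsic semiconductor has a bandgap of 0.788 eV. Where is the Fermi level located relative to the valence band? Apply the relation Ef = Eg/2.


Step 1: For an intrinsic semiconductor, the Fermi level sits at midgap.
Step 2: Ef = Eg / 2 = 0.788 / 2 = 0.394 eV

0.394


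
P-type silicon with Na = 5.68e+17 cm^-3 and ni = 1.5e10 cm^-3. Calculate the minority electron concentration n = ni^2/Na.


Step 1: Majority hole concentration p ≈ Na = 5.68e+17 cm^-3
Step 2: n = ni^2 / Na = (1.5e10)^2 / 5.68e+17
Step 3: n = 3.96e+02 cm^-3

3.96e+02


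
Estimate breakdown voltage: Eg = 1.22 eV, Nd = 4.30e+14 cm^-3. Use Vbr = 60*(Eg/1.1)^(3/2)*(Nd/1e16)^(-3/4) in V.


Step 1: Eg/1.1 = 1.22/1.1 = 1.109091
Step 2: (Eg/1.1)^1.5 = 1.109091^1.5 = 1.168021
Step 3: (Nd/1e16)^(-0.75) = (0.043)^(-0.75) = 10.590066
Step 4: Vbr = 60 * 1.168021 * 10.590066 = 742.2 V

742.2


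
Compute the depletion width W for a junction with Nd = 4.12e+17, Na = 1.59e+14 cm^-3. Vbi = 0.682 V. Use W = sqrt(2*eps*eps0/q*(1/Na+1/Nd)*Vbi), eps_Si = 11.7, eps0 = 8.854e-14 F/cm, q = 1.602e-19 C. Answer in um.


Step 1: 1/Na + 1/Nd = 1/1.59e+14 + 1/4.12e+17 = 6.29174e-15
Step 2: 2*eps*eps0/q = 2*11.7*8.854e-14/1.602e-19 = 1.293281e+07
Step 3: W^2 = 1.293281e+07 * 6.29174e-15 * 0.682 = 5.54943e-08
Step 4: W = sqrt(5.54943e-08) = 2.356e-04 cm = 2.356 um

2.356


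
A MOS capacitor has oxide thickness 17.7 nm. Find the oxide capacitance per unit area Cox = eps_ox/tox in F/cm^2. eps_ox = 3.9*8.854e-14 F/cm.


Step 1: eps_ox = 3.9 * 8.854e-14 = 3.45306e-13 F/cm
Step 2: tox in cm = 17.7 nm * 1e-7 = 1.7700e-06 cm
Step 3: Cox = 3.45306e-13 / 1.7700e-06 = 1.95e-07 F/cm^2

1.95e-07


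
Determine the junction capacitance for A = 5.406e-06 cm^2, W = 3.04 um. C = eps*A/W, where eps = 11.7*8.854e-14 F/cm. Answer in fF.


Step 1: eps_Si = 11.7 * 8.854e-14 = 1.035918e-12 F/cm
Step 2: W in cm = 3.04 * 1e-4 = 3.04e-04 cm
Step 3: C = 1.035918e-12 * 5.406e-06 / 3.04e-04 = 1.842162e-14 F
Step 4: C = 18.42 fF

18.42


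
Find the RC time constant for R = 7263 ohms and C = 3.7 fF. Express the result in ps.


Step 1: tau = R * C
Step 2: tau = 7263 * 3.7 fF = 7263 * 3.7e-15 F
Step 3: tau = 2.68731e-11 s = 26.8731 ps

26.8731


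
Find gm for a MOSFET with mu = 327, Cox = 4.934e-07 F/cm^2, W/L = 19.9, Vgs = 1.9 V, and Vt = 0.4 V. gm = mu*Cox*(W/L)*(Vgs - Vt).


Step 1: Vov = Vgs - Vt = 1.9 - 0.4 = 1.5 V
Step 2: gm = mu * Cox * (W/L) * Vov
Step 3: gm = 327 * 4.934e-07 * 19.9 * 1.5 = 4.82e-03 S

4.82e-03


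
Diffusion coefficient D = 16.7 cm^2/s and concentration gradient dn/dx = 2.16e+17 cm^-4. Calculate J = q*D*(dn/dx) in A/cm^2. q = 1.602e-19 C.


Step 1: J = q * D * (dn/dx)
Step 2: J = 1.602e-19 * 16.7 * 2.16e+17
Step 3: J = 5.78e-01 A/cm^2

5.78e-01


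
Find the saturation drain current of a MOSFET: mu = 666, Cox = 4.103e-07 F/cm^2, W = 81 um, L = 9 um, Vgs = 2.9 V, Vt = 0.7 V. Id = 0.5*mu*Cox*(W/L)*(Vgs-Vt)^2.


Step 1: Overdrive voltage Vov = Vgs - Vt = 2.9 - 0.7 = 2.2 V
Step 2: W/L = 81/9 = 9
Step 3: Id = 0.5 * 666 * 4.103e-07 * 9 * 2.2^2
Step 4: Id = 5.95e-03 A

5.95e-03


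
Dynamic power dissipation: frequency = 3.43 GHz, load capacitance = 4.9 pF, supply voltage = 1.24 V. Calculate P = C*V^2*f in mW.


Step 1: V^2 = 1.24^2 = 1.5376 V^2
Step 2: P = C*V^2*f = 4.9e-12 F * 1.5376 * 3.43e9 Hz
Step 3: P = 2.58424432e-02 W
Step 4: P = 25.842 mW

25.842


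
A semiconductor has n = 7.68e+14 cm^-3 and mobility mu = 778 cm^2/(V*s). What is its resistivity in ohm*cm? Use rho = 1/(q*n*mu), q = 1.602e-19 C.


Step 1: sigma = q * n * mu = 1.602e-19 * 7.68e+14 * 778 = 9.57201e-02 S/cm
Step 2: rho = 1 / sigma = 1 / 9.57201e-02 = 10.45 ohm*cm

10.45


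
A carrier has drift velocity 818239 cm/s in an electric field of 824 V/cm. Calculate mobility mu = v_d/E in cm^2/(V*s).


Step 1: mu = v_d / E
Step 2: mu = 818239 / 824
Step 3: mu = 993.01 cm^2/(V*s)

993.01


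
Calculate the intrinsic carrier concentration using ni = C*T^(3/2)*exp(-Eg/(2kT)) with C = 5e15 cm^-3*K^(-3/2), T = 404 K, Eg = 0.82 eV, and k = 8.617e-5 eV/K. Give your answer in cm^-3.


Step 1: Compute kT = 8.617e-5 * 404 = 0.03481268 eV
Step 2: Exponent = -Eg/(2kT) = -0.82/(2*0.03481268) = -11.77732
Step 3: T^(3/2) = 404^1.5 = 8120.30
Step 4: ni = 5e15 * 8120.30 * exp(-11.77732) = 3.12e+14 cm^-3

3.12e+14


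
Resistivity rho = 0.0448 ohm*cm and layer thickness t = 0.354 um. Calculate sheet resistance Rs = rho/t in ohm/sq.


Step 1: Convert thickness to cm: t = 0.354 um = 3.5400e-05 cm
Step 2: Rs = rho / t = 0.0448 / 3.5400e-05
Step 3: Rs = 1265.5 ohm/sq

1265.5


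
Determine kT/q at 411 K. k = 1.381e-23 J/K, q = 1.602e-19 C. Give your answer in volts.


Step 1: kT = 1.381e-23 * 411 = 5.67591e-21 J
Step 2: Vt = kT/q = 5.67591e-21 / 1.602e-19
Step 3: Vt = 0.03543 V

0.03543


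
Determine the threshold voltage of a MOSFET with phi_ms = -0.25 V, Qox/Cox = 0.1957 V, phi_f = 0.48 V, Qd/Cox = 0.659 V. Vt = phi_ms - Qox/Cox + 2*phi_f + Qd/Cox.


Step 1: Vt = phi_ms - Qox/Cox + 2*phi_f + Qd/Cox
Step 2: Vt = -0.25 - 0.1957 + 2*0.48 + 0.659
Step 3: Vt = -0.25 - 0.1957 + 0.96 + 0.659
Step 4: Vt = 1.1733 V

1.1733


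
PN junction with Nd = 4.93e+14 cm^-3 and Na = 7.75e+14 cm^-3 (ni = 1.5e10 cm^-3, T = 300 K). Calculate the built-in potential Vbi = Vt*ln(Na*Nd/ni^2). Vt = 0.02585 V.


Step 1: Compute Na*Nd/ni^2 = 7.75e+14 * 4.93e+14 / (1.5e10)^2 = 1.6981e+09
Step 2: ln(1.6981e+09) = 21.2528
Step 3: Vbi = 0.02585 * 21.2528 = 0.549 V

0.549


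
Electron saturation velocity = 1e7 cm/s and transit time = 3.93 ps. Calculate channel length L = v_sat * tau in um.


Step 1: tau in seconds = 3.93 ps * 1e-12 = 3.9300e-12 s
Step 2: L = v_sat * tau = 1e7 * 3.9300e-12 = 3.9300e-05 cm
Step 3: L in um = 3.9300e-05 * 1e4 = 0.393 um

0.393


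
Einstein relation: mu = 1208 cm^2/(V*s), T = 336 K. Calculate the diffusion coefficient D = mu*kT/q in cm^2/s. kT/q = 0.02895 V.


Step 1: D = mu * (kT/q)
Step 2: D = 1208 * 0.02895
Step 3: D = 34.97 cm^2/s

34.97


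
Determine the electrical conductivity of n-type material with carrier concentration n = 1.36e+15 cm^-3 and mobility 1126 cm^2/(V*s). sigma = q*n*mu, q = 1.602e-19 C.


Step 1: sigma = q * n * mu
Step 2: sigma = 1.602e-19 * 1.36e+15 * 1126
Step 3: sigma = 2.453e-01 S/cm

2.453e-01


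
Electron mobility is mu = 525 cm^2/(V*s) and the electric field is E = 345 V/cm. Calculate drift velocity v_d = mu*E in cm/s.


Step 1: v_d = mu * E
Step 2: v_d = 525 * 345 = 181125
Step 3: v_d = 1.81e+05 cm/s

1.81e+05


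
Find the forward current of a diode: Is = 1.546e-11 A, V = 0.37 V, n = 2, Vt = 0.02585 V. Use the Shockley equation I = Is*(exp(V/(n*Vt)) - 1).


Step 1: V/(n*Vt) = 0.37/(2*0.02585) = 7.1567
Step 2: exp(7.1567) = 1.2827e+03
Step 3: I = 1.546e-11 * (1.2827e+03 - 1) = 1.98e-08 A

1.98e-08


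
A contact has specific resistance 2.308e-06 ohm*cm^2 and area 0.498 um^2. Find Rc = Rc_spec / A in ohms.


Step 1: Convert area to cm^2: 0.498 um^2 = 4.9800e-09 cm^2
Step 2: Rc = Rc_spec / A = 2.308e-06 / 4.9800e-09
Step 3: Rc = 4.63e+02 ohms

4.63e+02


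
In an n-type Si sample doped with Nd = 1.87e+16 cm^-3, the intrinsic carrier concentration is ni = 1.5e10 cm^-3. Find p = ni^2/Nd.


Step 1: Since Nd >> ni, n ≈ Nd = 1.87e+16 cm^-3
Step 2: p = ni^2 / n = (1.5e10)^2 / 1.87e+16
Step 3: p = 2.25e20 / 1.87e+16 = 1.20e+04 cm^-3

1.20e+04


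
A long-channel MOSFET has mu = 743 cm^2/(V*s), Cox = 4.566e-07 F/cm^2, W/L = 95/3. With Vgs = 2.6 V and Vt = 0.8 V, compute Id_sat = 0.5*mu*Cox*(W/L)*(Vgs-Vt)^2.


Step 1: Overdrive voltage Vov = Vgs - Vt = 2.6 - 0.8 = 1.8 V
Step 2: W/L = 95/3 = 31.6667
Step 3: Id = 0.5 * 743 * 4.566e-07 * 31.6667 * 1.8^2
Step 4: Id = 1.74e-02 A

1.74e-02


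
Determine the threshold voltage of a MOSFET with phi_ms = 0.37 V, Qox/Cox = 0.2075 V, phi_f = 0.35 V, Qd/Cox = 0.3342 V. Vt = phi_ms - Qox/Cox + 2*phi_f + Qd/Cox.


Step 1: Vt = phi_ms - Qox/Cox + 2*phi_f + Qd/Cox
Step 2: Vt = 0.37 - 0.2075 + 2*0.35 + 0.3342
Step 3: Vt = 0.37 - 0.2075 + 0.7 + 0.3342
Step 4: Vt = 1.1967 V

1.1967


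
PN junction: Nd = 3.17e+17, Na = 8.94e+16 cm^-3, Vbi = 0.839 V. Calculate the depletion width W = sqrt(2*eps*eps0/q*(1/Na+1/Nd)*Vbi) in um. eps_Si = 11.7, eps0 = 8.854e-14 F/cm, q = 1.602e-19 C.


Step 1: 1/Na + 1/Nd = 1/8.94e+16 + 1/3.17e+17 = 1.43403e-17
Step 2: 2*eps*eps0/q = 2*11.7*8.854e-14/1.602e-19 = 1.293281e+07
Step 3: W^2 = 1.293281e+07 * 1.43403e-17 * 0.839 = 1.55601e-10
Step 4: W = sqrt(1.55601e-10) = 1.247e-05 cm = 0.1247 um

0.1247


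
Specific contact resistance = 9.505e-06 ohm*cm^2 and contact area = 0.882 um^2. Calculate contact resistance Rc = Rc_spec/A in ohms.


Step 1: Convert area to cm^2: 0.882 um^2 = 8.8200e-09 cm^2
Step 2: Rc = Rc_spec / A = 9.505e-06 / 8.8200e-09
Step 3: Rc = 1.08e+03 ohms

1.08e+03


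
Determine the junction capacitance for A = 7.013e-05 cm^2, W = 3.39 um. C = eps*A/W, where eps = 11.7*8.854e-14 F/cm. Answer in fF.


Step 1: eps_Si = 11.7 * 8.854e-14 = 1.035918e-12 F/cm
Step 2: W in cm = 3.39 * 1e-4 = 3.39e-04 cm
Step 3: C = 1.035918e-12 * 7.013e-05 / 3.39e-04 = 2.143036e-13 F
Step 4: C = 214.3 fF

214.3


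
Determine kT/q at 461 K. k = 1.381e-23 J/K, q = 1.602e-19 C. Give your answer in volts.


Step 1: kT = 1.381e-23 * 461 = 6.36641e-21 J
Step 2: Vt = kT/q = 6.36641e-21 / 1.602e-19
Step 3: Vt = 0.03974 V

0.03974


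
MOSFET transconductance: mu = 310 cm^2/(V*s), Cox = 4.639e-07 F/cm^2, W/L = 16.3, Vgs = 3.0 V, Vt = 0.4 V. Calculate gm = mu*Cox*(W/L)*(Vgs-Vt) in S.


Step 1: Vov = Vgs - Vt = 3.0 - 0.4 = 2.6 V
Step 2: gm = mu * Cox * (W/L) * Vov
Step 3: gm = 310 * 4.639e-07 * 16.3 * 2.6 = 6.09e-03 S

6.09e-03


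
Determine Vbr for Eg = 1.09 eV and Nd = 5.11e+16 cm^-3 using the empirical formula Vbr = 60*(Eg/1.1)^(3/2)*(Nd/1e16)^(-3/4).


Step 1: Eg/1.1 = 1.09/1.1 = 0.990909
Step 2: (Eg/1.1)^1.5 = 0.990909^1.5 = 0.986395
Step 3: (Nd/1e16)^(-0.75) = (5.11)^(-0.75) = 0.294228
Step 4: Vbr = 60 * 0.986395 * 0.294228 = 17.4 V

17.4


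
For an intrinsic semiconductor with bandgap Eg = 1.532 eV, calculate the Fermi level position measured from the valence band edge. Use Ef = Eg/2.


Step 1: For an intrinsic semiconductor, the Fermi level sits at midgap.
Step 2: Ef = Eg / 2 = 1.532 / 2 = 0.766 eV

0.766


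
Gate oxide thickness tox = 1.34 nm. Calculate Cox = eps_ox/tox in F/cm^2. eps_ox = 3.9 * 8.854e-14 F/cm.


Step 1: eps_ox = 3.9 * 8.854e-14 = 3.45306e-13 F/cm
Step 2: tox in cm = 1.34 nm * 1e-7 = 1.3400e-07 cm
Step 3: Cox = 3.45306e-13 / 1.3400e-07 = 2.58e-06 F/cm^2

2.58e-06


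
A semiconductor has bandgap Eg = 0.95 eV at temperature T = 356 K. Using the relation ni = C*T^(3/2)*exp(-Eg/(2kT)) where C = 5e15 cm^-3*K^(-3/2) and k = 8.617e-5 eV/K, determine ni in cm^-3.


Step 1: Compute kT = 8.617e-5 * 356 = 0.03067652 eV
Step 2: Exponent = -Eg/(2kT) = -0.95/(2*0.03067652) = -15.48416
Step 3: T^(3/2) = 356^1.5 = 6716.99
Step 4: ni = 5e15 * 6716.99 * exp(-15.48416) = 6.33e+12 cm^-3

6.33e+12


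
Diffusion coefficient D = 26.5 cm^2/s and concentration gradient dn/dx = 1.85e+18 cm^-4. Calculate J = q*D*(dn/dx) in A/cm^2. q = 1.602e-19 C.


Step 1: J = q * D * (dn/dx)
Step 2: J = 1.602e-19 * 26.5 * 1.85e+18
Step 3: J = 7.85e+00 A/cm^2

7.85e+00


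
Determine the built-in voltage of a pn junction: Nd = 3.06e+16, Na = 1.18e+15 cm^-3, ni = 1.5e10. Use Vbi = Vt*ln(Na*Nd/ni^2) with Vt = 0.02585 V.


Step 1: Compute Na*Nd/ni^2 = 1.18e+15 * 3.06e+16 / (1.5e10)^2 = 1.6048e+11
Step 2: ln(1.6048e+11) = 25.8014
Step 3: Vbi = 0.02585 * 25.8014 = 0.667 V

0.667


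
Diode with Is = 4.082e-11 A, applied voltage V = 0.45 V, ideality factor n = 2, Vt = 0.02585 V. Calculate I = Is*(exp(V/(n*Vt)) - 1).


Step 1: V/(n*Vt) = 0.45/(2*0.02585) = 8.7041
Step 2: exp(8.7041) = 6.0276e+03
Step 3: I = 4.082e-11 * (6.0276e+03 - 1) = 2.46e-07 A

2.46e-07


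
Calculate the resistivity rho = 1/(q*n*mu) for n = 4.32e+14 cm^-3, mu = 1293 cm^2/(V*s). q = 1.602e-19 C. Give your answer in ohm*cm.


Step 1: sigma = q * n * mu = 1.602e-19 * 4.32e+14 * 1293 = 8.94839e-02 S/cm
Step 2: rho = 1 / sigma = 1 / 8.94839e-02 = 11.18 ohm*cm

11.18


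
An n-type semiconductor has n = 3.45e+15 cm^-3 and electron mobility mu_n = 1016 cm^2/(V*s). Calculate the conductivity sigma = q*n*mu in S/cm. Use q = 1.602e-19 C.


Step 1: sigma = q * n * mu
Step 2: sigma = 1.602e-19 * 3.45e+15 * 1016
Step 3: sigma = 5.615e-01 S/cm

5.615e-01


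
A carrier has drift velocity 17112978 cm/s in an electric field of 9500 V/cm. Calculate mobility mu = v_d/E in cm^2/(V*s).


Step 1: mu = v_d / E
Step 2: mu = 17112978 / 9500
Step 3: mu = 1801.37 cm^2/(V*s)

1801.37


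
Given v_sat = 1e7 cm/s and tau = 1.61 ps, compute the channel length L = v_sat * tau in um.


Step 1: tau in seconds = 1.61 ps * 1e-12 = 1.6100e-12 s
Step 2: L = v_sat * tau = 1e7 * 1.6100e-12 = 1.6100e-05 cm
Step 3: L in um = 1.6100e-05 * 1e4 = 0.161 um

0.161


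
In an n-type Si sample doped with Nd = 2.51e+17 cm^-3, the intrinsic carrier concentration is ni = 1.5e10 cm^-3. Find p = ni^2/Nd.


Step 1: Since Nd >> ni, n ≈ Nd = 2.51e+17 cm^-3
Step 2: p = ni^2 / n = (1.5e10)^2 / 2.51e+17
Step 3: p = 2.25e20 / 2.51e+17 = 8.96e+02 cm^-3

8.96e+02


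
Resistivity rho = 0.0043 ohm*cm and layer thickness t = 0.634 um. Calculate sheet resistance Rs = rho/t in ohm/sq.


Step 1: Convert thickness to cm: t = 0.634 um = 6.3400e-05 cm
Step 2: Rs = rho / t = 0.0043 / 6.3400e-05
Step 3: Rs = 67.8 ohm/sq

67.8


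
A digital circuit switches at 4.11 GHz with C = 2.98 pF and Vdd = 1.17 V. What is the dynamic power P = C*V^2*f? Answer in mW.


Step 1: V^2 = 1.17^2 = 1.3689 V^2
Step 2: P = C*V^2*f = 2.98e-12 F * 1.3689 * 4.11e9 Hz
Step 3: P = 1.676601342e-02 W
Step 4: P = 16.766 mW

16.766


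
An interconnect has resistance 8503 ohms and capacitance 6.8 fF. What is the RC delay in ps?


Step 1: tau = R * C
Step 2: tau = 8503 * 6.8 fF = 8503 * 6.8e-15 F
Step 3: tau = 5.78204e-11 s = 57.8204 ps

57.8204


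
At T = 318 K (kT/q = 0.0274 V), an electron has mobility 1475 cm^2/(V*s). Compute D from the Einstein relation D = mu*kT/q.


Step 1: D = mu * (kT/q)
Step 2: D = 1475 * 0.0274
Step 3: D = 40.42 cm^2/s

40.42


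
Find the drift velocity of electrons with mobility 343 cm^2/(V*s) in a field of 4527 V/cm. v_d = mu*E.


Step 1: v_d = mu * E
Step 2: v_d = 343 * 4527 = 1552761
Step 3: v_d = 1.55e+06 cm/s

1.55e+06


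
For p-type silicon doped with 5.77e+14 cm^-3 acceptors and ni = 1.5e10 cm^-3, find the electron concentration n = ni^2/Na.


Step 1: Majority hole concentration p ≈ Na = 5.77e+14 cm^-3
Step 2: n = ni^2 / Na = (1.5e10)^2 / 5.77e+14
Step 3: n = 3.90e+05 cm^-3

3.90e+05


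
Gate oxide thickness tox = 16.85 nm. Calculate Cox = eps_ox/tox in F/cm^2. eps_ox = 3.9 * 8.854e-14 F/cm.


Step 1: eps_ox = 3.9 * 8.854e-14 = 3.45306e-13 F/cm
Step 2: tox in cm = 16.85 nm * 1e-7 = 1.6850e-06 cm
Step 3: Cox = 3.45306e-13 / 1.6850e-06 = 2.05e-07 F/cm^2

2.05e-07


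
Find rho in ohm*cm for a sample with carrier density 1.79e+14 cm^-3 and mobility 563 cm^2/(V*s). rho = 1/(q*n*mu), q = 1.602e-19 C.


Step 1: sigma = q * n * mu = 1.602e-19 * 1.79e+14 * 563 = 1.61445e-02 S/cm
Step 2: rho = 1 / sigma = 1 / 1.61445e-02 = 61.94 ohm*cm

61.94


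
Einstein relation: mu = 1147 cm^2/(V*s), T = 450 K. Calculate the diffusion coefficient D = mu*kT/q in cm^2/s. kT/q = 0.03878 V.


Step 1: D = mu * (kT/q)
Step 2: D = 1147 * 0.03878
Step 3: D = 44.48 cm^2/s

44.48


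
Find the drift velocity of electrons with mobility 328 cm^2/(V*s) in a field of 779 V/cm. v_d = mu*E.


Step 1: v_d = mu * E
Step 2: v_d = 328 * 779 = 255512
Step 3: v_d = 2.56e+05 cm/s

2.56e+05


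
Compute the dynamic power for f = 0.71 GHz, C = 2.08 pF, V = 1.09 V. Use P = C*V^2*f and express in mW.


Step 1: V^2 = 1.09^2 = 1.1881 V^2
Step 2: P = C*V^2*f = 2.08e-12 F * 1.1881 * 0.71e9 Hz
Step 3: P = 1.75458608e-03 W
Step 4: P = 1.755 mW

1.755


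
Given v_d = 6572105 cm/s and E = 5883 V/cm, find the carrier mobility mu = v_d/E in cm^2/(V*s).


Step 1: mu = v_d / E
Step 2: mu = 6572105 / 5883
Step 3: mu = 1117.13 cm^2/(V*s)

1117.13


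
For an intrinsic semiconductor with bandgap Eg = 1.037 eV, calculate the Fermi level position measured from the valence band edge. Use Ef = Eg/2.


Step 1: For an intrinsic semiconductor, the Fermi level sits at midgap.
Step 2: Ef = Eg / 2 = 1.037 / 2 = 0.5185 eV

0.5185


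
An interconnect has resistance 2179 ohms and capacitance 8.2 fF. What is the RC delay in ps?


Step 1: tau = R * C
Step 2: tau = 2179 * 8.2 fF = 2179 * 8.2e-15 F
Step 3: tau = 1.78678e-11 s = 17.8678 ps

17.8678


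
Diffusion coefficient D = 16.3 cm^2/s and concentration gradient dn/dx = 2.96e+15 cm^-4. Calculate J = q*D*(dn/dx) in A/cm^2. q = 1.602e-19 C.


Step 1: J = q * D * (dn/dx)
Step 2: J = 1.602e-19 * 16.3 * 2.96e+15
Step 3: J = 7.73e-03 A/cm^2

7.73e-03


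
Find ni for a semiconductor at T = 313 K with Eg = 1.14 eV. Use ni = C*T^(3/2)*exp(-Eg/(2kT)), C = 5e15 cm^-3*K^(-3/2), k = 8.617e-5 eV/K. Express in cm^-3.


Step 1: Compute kT = 8.617e-5 * 313 = 0.02697121 eV
Step 2: Exponent = -Eg/(2kT) = -1.14/(2*0.02697121) = -21.13365
Step 3: T^(3/2) = 313^1.5 = 5537.54
Step 4: ni = 5e15 * 5537.54 * exp(-21.13365) = 1.84e+10 cm^-3

1.84e+10


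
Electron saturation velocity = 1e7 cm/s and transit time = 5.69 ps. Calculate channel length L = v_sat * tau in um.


Step 1: tau in seconds = 5.69 ps * 1e-12 = 5.6900e-12 s
Step 2: L = v_sat * tau = 1e7 * 5.6900e-12 = 5.6900e-05 cm
Step 3: L in um = 5.6900e-05 * 1e4 = 0.569 um

0.569


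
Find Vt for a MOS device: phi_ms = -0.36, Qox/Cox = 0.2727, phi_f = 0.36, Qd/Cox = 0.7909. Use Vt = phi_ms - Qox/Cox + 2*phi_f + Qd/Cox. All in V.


Step 1: Vt = phi_ms - Qox/Cox + 2*phi_f + Qd/Cox
Step 2: Vt = -0.36 - 0.2727 + 2*0.36 + 0.7909
Step 3: Vt = -0.36 - 0.2727 + 0.72 + 0.7909
Step 4: Vt = 0.8782 V

0.8782


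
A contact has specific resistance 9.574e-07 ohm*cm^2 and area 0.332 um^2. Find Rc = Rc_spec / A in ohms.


Step 1: Convert area to cm^2: 0.332 um^2 = 3.3200e-09 cm^2
Step 2: Rc = Rc_spec / A = 9.574e-07 / 3.3200e-09
Step 3: Rc = 2.88e+02 ohms

2.88e+02


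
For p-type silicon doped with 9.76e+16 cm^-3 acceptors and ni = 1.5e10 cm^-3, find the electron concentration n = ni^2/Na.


Step 1: Majority hole concentration p ≈ Na = 9.76e+16 cm^-3
Step 2: n = ni^2 / Na = (1.5e10)^2 / 9.76e+16
Step 3: n = 2.31e+03 cm^-3

2.31e+03


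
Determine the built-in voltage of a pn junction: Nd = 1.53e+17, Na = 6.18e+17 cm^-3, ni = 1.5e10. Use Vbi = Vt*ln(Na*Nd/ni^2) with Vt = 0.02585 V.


Step 1: Compute Na*Nd/ni^2 = 6.18e+17 * 1.53e+17 / (1.5e10)^2 = 4.2024e+14
Step 2: ln(4.2024e+14) = 33.6718
Step 3: Vbi = 0.02585 * 33.6718 = 0.87 V

0.87


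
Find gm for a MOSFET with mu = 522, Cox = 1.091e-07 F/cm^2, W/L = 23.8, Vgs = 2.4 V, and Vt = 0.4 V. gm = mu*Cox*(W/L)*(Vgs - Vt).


Step 1: Vov = Vgs - Vt = 2.4 - 0.4 = 2.0 V
Step 2: gm = mu * Cox * (W/L) * Vov
Step 3: gm = 522 * 1.091e-07 * 23.8 * 2.0 = 2.71e-03 S

2.71e-03


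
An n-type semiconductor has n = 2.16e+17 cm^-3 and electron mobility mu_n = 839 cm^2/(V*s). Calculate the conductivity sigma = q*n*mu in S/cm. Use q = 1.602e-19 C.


Step 1: sigma = q * n * mu
Step 2: sigma = 1.602e-19 * 2.16e+17 * 839
Step 3: sigma = 2.903e+01 S/cm

2.903e+01


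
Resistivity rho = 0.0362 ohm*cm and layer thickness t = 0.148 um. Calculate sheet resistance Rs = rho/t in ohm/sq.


Step 1: Convert thickness to cm: t = 0.148 um = 1.4800e-05 cm
Step 2: Rs = rho / t = 0.0362 / 1.4800e-05
Step 3: Rs = 2445.9 ohm/sq

2445.9


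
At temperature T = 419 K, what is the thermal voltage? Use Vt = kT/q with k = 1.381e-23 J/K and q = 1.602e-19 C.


Step 1: kT = 1.381e-23 * 419 = 5.78639e-21 J
Step 2: Vt = kT/q = 5.78639e-21 / 1.602e-19
Step 3: Vt = 0.03612 V

0.03612


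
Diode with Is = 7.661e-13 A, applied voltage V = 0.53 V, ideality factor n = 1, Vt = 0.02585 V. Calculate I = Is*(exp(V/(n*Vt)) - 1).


Step 1: V/(n*Vt) = 0.53/(1*0.02585) = 20.5029
Step 2: exp(20.5029) = 8.0223e+08
Step 3: I = 7.661e-13 * (8.0223e+08 - 1) = 6.15e-04 A

6.15e-04


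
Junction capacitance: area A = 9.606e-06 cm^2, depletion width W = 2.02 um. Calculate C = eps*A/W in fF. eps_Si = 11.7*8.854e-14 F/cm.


Step 1: eps_Si = 11.7 * 8.854e-14 = 1.035918e-12 F/cm
Step 2: W in cm = 2.02 * 1e-4 = 2.02e-04 cm
Step 3: C = 1.035918e-12 * 9.606e-06 / 2.02e-04 = 4.926252e-14 F
Step 4: C = 49.26 fF

49.26


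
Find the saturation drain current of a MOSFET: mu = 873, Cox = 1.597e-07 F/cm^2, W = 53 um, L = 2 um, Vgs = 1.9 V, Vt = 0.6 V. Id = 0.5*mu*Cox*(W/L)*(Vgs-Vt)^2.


Step 1: Overdrive voltage Vov = Vgs - Vt = 1.9 - 0.6 = 1.3 V
Step 2: W/L = 53/2 = 26.5
Step 3: Id = 0.5 * 873 * 1.597e-07 * 26.5 * 1.3^2
Step 4: Id = 3.12e-03 A

3.12e-03


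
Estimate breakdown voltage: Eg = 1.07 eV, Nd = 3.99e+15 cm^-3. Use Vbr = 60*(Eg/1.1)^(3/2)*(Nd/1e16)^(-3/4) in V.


Step 1: Eg/1.1 = 1.07/1.1 = 0.972727
Step 2: (Eg/1.1)^1.5 = 0.972727^1.5 = 0.959371
Step 3: (Nd/1e16)^(-0.75) = (0.399)^(-0.75) = 1.991913
Step 4: Vbr = 60 * 0.959371 * 1.991913 = 114.7 V

114.7


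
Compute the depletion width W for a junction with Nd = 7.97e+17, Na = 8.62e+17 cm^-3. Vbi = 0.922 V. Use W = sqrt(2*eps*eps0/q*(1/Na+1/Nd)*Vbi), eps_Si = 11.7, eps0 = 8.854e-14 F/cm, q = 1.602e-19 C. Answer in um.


Step 1: 1/Na + 1/Nd = 1/8.62e+17 + 1/7.97e+17 = 2.41480e-18
Step 2: 2*eps*eps0/q = 2*11.7*8.854e-14/1.602e-19 = 1.293281e+07
Step 3: W^2 = 1.293281e+07 * 2.41480e-18 * 0.922 = 2.87942e-11
Step 4: W = sqrt(2.87942e-11) = 5.366e-06 cm = 0.05366 um

0.05366


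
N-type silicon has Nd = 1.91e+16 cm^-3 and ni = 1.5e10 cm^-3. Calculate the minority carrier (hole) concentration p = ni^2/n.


Step 1: Since Nd >> ni, n ≈ Nd = 1.91e+16 cm^-3
Step 2: p = ni^2 / n = (1.5e10)^2 / 1.91e+16
Step 3: p = 2.25e20 / 1.91e+16 = 1.18e+04 cm^-3

1.18e+04


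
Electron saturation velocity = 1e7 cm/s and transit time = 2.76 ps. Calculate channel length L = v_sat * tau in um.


Step 1: tau in seconds = 2.76 ps * 1e-12 = 2.7600e-12 s
Step 2: L = v_sat * tau = 1e7 * 2.7600e-12 = 2.7600e-05 cm
Step 3: L in um = 2.7600e-05 * 1e4 = 0.276 um

0.276


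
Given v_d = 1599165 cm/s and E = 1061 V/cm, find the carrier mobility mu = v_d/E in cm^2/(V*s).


Step 1: mu = v_d / E
Step 2: mu = 1599165 / 1061
Step 3: mu = 1507.22 cm^2/(V*s)

1507.22


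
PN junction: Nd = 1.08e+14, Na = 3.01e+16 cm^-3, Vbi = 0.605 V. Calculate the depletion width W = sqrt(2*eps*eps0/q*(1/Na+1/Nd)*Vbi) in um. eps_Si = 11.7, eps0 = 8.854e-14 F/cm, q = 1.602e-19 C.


Step 1: 1/Na + 1/Nd = 1/3.01e+16 + 1/1.08e+14 = 9.29248e-15
Step 2: 2*eps*eps0/q = 2*11.7*8.854e-14/1.602e-19 = 1.293281e+07
Step 3: W^2 = 1.293281e+07 * 9.29248e-15 * 0.605 = 7.27076e-08
Step 4: W = sqrt(7.27076e-08) = 2.696e-04 cm = 2.696 um

2.696


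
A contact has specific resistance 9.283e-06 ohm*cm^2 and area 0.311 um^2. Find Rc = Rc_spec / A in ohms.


Step 1: Convert area to cm^2: 0.311 um^2 = 3.1100e-09 cm^2
Step 2: Rc = Rc_spec / A = 9.283e-06 / 3.1100e-09
Step 3: Rc = 2.98e+03 ohms

2.98e+03


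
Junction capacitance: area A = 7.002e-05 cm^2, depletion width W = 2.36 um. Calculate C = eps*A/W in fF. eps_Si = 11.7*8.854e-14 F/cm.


Step 1: eps_Si = 11.7 * 8.854e-14 = 1.035918e-12 F/cm
Step 2: W in cm = 2.36 * 1e-4 = 2.36e-04 cm
Step 3: C = 1.035918e-12 * 7.002e-05 / 2.36e-04 = 3.073516e-13 F
Step 4: C = 307.35 fF

307.35


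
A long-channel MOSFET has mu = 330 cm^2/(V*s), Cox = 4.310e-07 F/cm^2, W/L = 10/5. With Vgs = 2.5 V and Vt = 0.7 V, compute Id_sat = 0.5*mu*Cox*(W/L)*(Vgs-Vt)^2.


Step 1: Overdrive voltage Vov = Vgs - Vt = 2.5 - 0.7 = 1.8 V
Step 2: W/L = 10/5 = 2
Step 3: Id = 0.5 * 330 * 4.310e-07 * 2 * 1.8^2
Step 4: Id = 4.61e-04 A

4.61e-04


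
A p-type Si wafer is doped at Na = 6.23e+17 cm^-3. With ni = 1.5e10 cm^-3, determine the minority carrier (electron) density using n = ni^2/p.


Step 1: Majority hole concentration p ≈ Na = 6.23e+17 cm^-3
Step 2: n = ni^2 / Na = (1.5e10)^2 / 6.23e+17
Step 3: n = 3.61e+02 cm^-3

3.61e+02


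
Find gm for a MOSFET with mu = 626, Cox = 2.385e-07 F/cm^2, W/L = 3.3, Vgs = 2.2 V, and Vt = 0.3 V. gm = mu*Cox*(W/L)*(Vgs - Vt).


Step 1: Vov = Vgs - Vt = 2.2 - 0.3 = 1.9 V
Step 2: gm = mu * Cox * (W/L) * Vov
Step 3: gm = 626 * 2.385e-07 * 3.3 * 1.9 = 9.36e-04 S

9.36e-04


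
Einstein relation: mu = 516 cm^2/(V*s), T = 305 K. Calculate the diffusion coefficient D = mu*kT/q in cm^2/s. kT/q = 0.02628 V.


Step 1: D = mu * (kT/q)
Step 2: D = 516 * 0.02628
Step 3: D = 13.56 cm^2/s

13.56


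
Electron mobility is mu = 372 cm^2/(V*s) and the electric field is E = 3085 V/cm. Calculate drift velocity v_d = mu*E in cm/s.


Step 1: v_d = mu * E
Step 2: v_d = 372 * 3085 = 1147620
Step 3: v_d = 1.15e+06 cm/s

1.15e+06


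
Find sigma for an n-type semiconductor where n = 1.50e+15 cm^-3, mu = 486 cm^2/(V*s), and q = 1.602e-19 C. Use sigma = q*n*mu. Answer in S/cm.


Step 1: sigma = q * n * mu
Step 2: sigma = 1.602e-19 * 1.50e+15 * 486
Step 3: sigma = 1.168e-01 S/cm

1.168e-01


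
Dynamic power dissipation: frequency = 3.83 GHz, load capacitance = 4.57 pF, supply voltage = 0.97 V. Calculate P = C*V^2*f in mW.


Step 1: V^2 = 0.97^2 = 0.9409 V^2
Step 2: P = C*V^2*f = 4.57e-12 F * 0.9409 * 3.83e9 Hz
Step 3: P = 1.646866679e-02 W
Step 4: P = 16.469 mW

16.469


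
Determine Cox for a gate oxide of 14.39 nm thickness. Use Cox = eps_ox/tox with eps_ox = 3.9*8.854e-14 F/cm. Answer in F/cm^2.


Step 1: eps_ox = 3.9 * 8.854e-14 = 3.45306e-13 F/cm
Step 2: tox in cm = 14.39 nm * 1e-7 = 1.4390e-06 cm
Step 3: Cox = 3.45306e-13 / 1.4390e-06 = 2.40e-07 F/cm^2

2.40e-07


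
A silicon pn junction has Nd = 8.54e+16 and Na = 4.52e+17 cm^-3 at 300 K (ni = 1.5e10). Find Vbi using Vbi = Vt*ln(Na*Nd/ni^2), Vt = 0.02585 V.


Step 1: Compute Na*Nd/ni^2 = 4.52e+17 * 8.54e+16 / (1.5e10)^2 = 1.7156e+14
Step 2: ln(1.7156e+14) = 32.7760
Step 3: Vbi = 0.02585 * 32.7760 = 0.847 V

0.847


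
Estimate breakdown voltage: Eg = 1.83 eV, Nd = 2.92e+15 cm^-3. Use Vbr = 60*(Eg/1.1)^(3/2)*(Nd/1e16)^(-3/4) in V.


Step 1: Eg/1.1 = 1.83/1.1 = 1.663636
Step 2: (Eg/1.1)^1.5 = 1.663636^1.5 = 2.145791
Step 3: (Nd/1e16)^(-0.75) = (0.292)^(-0.75) = 2.517462
Step 4: Vbr = 60 * 2.145791 * 2.517462 = 324.1 V

324.1


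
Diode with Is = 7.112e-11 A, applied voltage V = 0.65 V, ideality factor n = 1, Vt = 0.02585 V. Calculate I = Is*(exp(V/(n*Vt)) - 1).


Step 1: V/(n*Vt) = 0.65/(1*0.02585) = 25.1451
Step 2: exp(25.1451) = 8.3249e+10
Step 3: I = 7.112e-11 * (8.3249e+10 - 1) = 5.92e+00 A

5.92e+00


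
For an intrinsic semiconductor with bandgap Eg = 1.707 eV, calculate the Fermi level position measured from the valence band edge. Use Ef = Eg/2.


Step 1: For an intrinsic semiconductor, the Fermi level sits at midgap.
Step 2: Ef = Eg / 2 = 1.707 / 2 = 0.8535 eV

0.8535


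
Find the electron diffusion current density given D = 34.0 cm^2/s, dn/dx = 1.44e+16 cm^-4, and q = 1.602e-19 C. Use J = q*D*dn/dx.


Step 1: J = q * D * (dn/dx)
Step 2: J = 1.602e-19 * 34.0 * 1.44e+16
Step 3: J = 7.84e-02 A/cm^2

7.84e-02


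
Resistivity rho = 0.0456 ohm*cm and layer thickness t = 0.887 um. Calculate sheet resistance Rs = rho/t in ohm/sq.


Step 1: Convert thickness to cm: t = 0.887 um = 8.8700e-05 cm
Step 2: Rs = rho / t = 0.0456 / 8.8700e-05
Step 3: Rs = 514.1 ohm/sq

514.1


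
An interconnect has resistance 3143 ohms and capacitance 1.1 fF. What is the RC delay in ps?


Step 1: tau = R * C
Step 2: tau = 3143 * 1.1 fF = 3143 * 1.1e-15 F
Step 3: tau = 3.4573e-12 s = 3.4573 ps

3.4573


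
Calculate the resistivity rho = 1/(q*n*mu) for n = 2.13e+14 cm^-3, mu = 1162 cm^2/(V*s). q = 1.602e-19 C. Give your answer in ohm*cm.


Step 1: sigma = q * n * mu = 1.602e-19 * 2.13e+14 * 1162 = 3.96505e-02 S/cm
Step 2: rho = 1 / sigma = 1 / 3.96505e-02 = 25.22 ohm*cm

25.22


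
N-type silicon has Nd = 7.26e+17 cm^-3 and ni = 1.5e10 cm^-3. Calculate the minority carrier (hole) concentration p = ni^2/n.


Step 1: Since Nd >> ni, n ≈ Nd = 7.26e+17 cm^-3
Step 2: p = ni^2 / n = (1.5e10)^2 / 7.26e+17
Step 3: p = 2.25e20 / 7.26e+17 = 3.10e+02 cm^-3

3.10e+02


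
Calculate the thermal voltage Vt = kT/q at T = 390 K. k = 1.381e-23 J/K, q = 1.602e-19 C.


Step 1: kT = 1.381e-23 * 390 = 5.3859e-21 J
Step 2: Vt = kT/q = 5.3859e-21 / 1.602e-19
Step 3: Vt = 0.03362 V

0.03362


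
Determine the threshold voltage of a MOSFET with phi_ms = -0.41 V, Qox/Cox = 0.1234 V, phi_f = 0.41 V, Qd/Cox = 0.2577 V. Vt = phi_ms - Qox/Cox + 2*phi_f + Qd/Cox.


Step 1: Vt = phi_ms - Qox/Cox + 2*phi_f + Qd/Cox
Step 2: Vt = -0.41 - 0.1234 + 2*0.41 + 0.2577
Step 3: Vt = -0.41 - 0.1234 + 0.82 + 0.2577
Step 4: Vt = 0.5443 V

0.5443


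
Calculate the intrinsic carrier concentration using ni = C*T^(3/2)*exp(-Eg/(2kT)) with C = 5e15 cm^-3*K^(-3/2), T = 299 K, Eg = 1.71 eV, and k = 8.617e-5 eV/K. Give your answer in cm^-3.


Step 1: Compute kT = 8.617e-5 * 299 = 0.02576483 eV
Step 2: Exponent = -Eg/(2kT) = -1.71/(2*0.02576483) = -33.18477
Step 3: T^(3/2) = 299^1.5 = 5170.19
Step 4: ni = 5e15 * 5170.19 * exp(-33.18477) = 1.00e+05 cm^-3

1.00e+05


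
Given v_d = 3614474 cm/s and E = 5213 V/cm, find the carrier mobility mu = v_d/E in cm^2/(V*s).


Step 1: mu = v_d / E
Step 2: mu = 3614474 / 5213
Step 3: mu = 693.36 cm^2/(V*s)

693.36


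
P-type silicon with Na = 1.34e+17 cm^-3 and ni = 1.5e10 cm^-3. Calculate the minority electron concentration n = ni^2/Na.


Step 1: Majority hole concentration p ≈ Na = 1.34e+17 cm^-3
Step 2: n = ni^2 / Na = (1.5e10)^2 / 1.34e+17
Step 3: n = 1.68e+03 cm^-3

1.68e+03


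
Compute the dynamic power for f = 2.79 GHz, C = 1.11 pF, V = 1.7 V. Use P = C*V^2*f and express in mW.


Step 1: V^2 = 1.7^2 = 2.89 V^2
Step 2: P = C*V^2*f = 1.11e-12 F * 2.89 * 2.79e9 Hz
Step 3: P = 8.950041e-03 W
Step 4: P = 8.95 mW

8.95


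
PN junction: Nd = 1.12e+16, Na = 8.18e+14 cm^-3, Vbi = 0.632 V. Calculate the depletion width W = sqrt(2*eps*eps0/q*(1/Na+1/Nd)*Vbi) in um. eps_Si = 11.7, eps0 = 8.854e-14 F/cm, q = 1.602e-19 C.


Step 1: 1/Na + 1/Nd = 1/8.18e+14 + 1/1.12e+16 = 1.31178e-15
Step 2: 2*eps*eps0/q = 2*11.7*8.854e-14/1.602e-19 = 1.293281e+07
Step 3: W^2 = 1.293281e+07 * 1.31178e-15 * 0.632 = 1.07219e-08
Step 4: W = sqrt(1.07219e-08) = 1.035e-04 cm = 1.035 um

1.035


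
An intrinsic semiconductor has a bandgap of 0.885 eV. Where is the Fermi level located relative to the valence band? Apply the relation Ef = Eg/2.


Step 1: For an intrinsic semiconductor, the Fermi level sits at midgap.
Step 2: Ef = Eg / 2 = 0.885 / 2 = 0.4425 eV

0.4425


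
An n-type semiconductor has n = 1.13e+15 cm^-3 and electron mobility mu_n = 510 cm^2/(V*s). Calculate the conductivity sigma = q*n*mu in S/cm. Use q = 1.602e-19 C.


Step 1: sigma = q * n * mu
Step 2: sigma = 1.602e-19 * 1.13e+15 * 510
Step 3: sigma = 9.232e-02 S/cm

9.232e-02


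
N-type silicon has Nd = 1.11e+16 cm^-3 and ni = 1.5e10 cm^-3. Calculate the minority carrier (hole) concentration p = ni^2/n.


Step 1: Since Nd >> ni, n ≈ Nd = 1.11e+16 cm^-3
Step 2: p = ni^2 / n = (1.5e10)^2 / 1.11e+16
Step 3: p = 2.25e20 / 1.11e+16 = 2.03e+04 cm^-3

2.03e+04


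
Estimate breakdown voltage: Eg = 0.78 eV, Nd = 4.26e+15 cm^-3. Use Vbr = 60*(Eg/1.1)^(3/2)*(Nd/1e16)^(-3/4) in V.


Step 1: Eg/1.1 = 0.78/1.1 = 0.709091
Step 2: (Eg/1.1)^1.5 = 0.709091^1.5 = 0.597108
Step 3: (Nd/1e16)^(-0.75) = (0.426)^(-0.75) = 1.896456
Step 4: Vbr = 60 * 0.597108 * 1.896456 = 67.9 V

67.9


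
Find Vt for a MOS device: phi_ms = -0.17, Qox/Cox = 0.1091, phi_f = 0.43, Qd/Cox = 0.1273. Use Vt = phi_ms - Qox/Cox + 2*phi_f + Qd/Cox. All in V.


Step 1: Vt = phi_ms - Qox/Cox + 2*phi_f + Qd/Cox
Step 2: Vt = -0.17 - 0.1091 + 2*0.43 + 0.1273
Step 3: Vt = -0.17 - 0.1091 + 0.86 + 0.1273
Step 4: Vt = 0.7082 V

0.7082


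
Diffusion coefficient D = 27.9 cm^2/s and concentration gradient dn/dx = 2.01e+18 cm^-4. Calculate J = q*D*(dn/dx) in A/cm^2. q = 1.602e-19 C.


Step 1: J = q * D * (dn/dx)
Step 2: J = 1.602e-19 * 27.9 * 2.01e+18
Step 3: J = 8.98e+00 A/cm^2

8.98e+00


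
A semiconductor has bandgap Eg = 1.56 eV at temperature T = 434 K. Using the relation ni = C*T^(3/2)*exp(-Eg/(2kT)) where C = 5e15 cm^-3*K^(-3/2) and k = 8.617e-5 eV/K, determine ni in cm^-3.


Step 1: Compute kT = 8.617e-5 * 434 = 0.03739778 eV
Step 2: Exponent = -Eg/(2kT) = -1.56/(2*0.03739778) = -20.85685
Step 3: T^(3/2) = 434^1.5 = 9041.38
Step 4: ni = 5e15 * 9041.38 * exp(-20.85685) = 3.96e+10 cm^-3

3.96e+10


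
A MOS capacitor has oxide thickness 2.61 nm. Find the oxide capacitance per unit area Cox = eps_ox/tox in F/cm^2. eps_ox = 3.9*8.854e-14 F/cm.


Step 1: eps_ox = 3.9 * 8.854e-14 = 3.45306e-13 F/cm
Step 2: tox in cm = 2.61 nm * 1e-7 = 2.6100e-07 cm
Step 3: Cox = 3.45306e-13 / 2.6100e-07 = 1.32e-06 F/cm^2

1.32e-06


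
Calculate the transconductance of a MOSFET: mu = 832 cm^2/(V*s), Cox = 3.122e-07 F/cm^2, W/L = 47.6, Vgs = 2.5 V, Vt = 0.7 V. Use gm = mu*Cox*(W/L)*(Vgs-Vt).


Step 1: Vov = Vgs - Vt = 2.5 - 0.7 = 1.8 V
Step 2: gm = mu * Cox * (W/L) * Vov
Step 3: gm = 832 * 3.122e-07 * 47.6 * 1.8 = 2.23e-02 S

2.23e-02


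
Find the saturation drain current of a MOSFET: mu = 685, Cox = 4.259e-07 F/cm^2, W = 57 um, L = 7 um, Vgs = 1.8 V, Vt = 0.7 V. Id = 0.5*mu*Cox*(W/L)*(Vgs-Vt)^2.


Step 1: Overdrive voltage Vov = Vgs - Vt = 1.8 - 0.7 = 1.1 V
Step 2: W/L = 57/7 = 8.14286
Step 3: Id = 0.5 * 685 * 4.259e-07 * 8.14286 * 1.1^2
Step 4: Id = 1.44e-03 A

1.44e-03


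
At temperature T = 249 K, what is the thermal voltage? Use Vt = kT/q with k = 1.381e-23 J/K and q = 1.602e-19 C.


Step 1: kT = 1.381e-23 * 249 = 3.43869e-21 J
Step 2: Vt = kT/q = 3.43869e-21 / 1.602e-19
Step 3: Vt = 0.02146 V

0.02146


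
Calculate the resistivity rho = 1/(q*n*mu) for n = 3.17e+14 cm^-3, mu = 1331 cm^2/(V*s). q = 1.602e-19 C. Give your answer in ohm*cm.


Step 1: sigma = q * n * mu = 1.602e-19 * 3.17e+14 * 1331 = 6.75927e-02 S/cm
Step 2: rho = 1 / sigma = 1 / 6.75927e-02 = 14.79 ohm*cm

14.79


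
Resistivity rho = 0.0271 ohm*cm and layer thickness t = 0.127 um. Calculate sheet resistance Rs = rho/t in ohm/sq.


Step 1: Convert thickness to cm: t = 0.127 um = 1.2700e-05 cm
Step 2: Rs = rho / t = 0.0271 / 1.2700e-05
Step 3: Rs = 2133.9 ohm/sq

2133.9


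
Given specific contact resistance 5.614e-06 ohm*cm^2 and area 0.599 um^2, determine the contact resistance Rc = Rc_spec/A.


Step 1: Convert area to cm^2: 0.599 um^2 = 5.9900e-09 cm^2
Step 2: Rc = Rc_spec / A = 5.614e-06 / 5.9900e-09
Step 3: Rc = 9.37e+02 ohms

9.37e+02


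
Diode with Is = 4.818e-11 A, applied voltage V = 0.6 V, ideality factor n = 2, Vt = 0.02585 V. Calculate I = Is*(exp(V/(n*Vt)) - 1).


Step 1: V/(n*Vt) = 0.6/(2*0.02585) = 11.6054
Step 2: exp(11.6054) = 1.0969e+05
Step 3: I = 4.818e-11 * (1.0969e+05 - 1) = 5.28e-06 A

5.28e-06


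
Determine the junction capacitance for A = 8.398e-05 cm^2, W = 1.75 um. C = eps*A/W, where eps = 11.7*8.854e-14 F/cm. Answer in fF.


Step 1: eps_Si = 11.7 * 8.854e-14 = 1.035918e-12 F/cm
Step 2: W in cm = 1.75 * 1e-4 = 1.75e-04 cm
Step 3: C = 1.035918e-12 * 8.398e-05 / 1.75e-04 = 4.971222e-13 F
Step 4: C = 497.12 fF

497.12
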